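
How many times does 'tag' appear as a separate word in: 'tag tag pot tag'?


Scanning each word for exact match 'tag':
  Word 1: 'tag' -> MATCH
  Word 2: 'tag' -> MATCH
  Word 3: 'pot' -> no
  Word 4: 'tag' -> MATCH
Total matches: 3

3


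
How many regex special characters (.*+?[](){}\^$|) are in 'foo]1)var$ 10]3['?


Regex special characters are: . * + ? [ ] ( ) { } \ ^ $ |
Scanning 'foo]1)var$ 10]3[':
  pos 3: ']' -> SPECIAL
  pos 5: ')' -> SPECIAL
  pos 9: '$' -> SPECIAL
  pos 13: ']' -> SPECIAL
  pos 15: '[' -> SPECIAL
Special chars found: [']', ')', '$', ']', '[']
Total: 5

5


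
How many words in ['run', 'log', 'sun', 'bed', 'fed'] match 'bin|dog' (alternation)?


Alternation 'bin|dog' matches either 'bin' or 'dog'.
Checking each word:
  'run' -> no
  'log' -> no
  'sun' -> no
  'bed' -> no
  'fed' -> no
Matches: []
Count: 0

0


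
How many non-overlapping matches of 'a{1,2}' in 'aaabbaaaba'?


Pattern 'a{1,2}' matches between 1 and 2 consecutive a's (greedy).
String: 'aaabbaaaba'
Finding runs of a's and applying greedy matching:
  Run at pos 0: 'aaa' (length 3)
  Run at pos 5: 'aaa' (length 3)
  Run at pos 9: 'a' (length 1)
Matches: ['aa', 'a', 'aa', 'a', 'a']
Count: 5

5


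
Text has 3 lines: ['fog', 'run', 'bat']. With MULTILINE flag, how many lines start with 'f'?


With MULTILINE flag, ^ matches the start of each line.
Lines: ['fog', 'run', 'bat']
Checking which lines start with 'f':
  Line 1: 'fog' -> MATCH
  Line 2: 'run' -> no
  Line 3: 'bat' -> no
Matching lines: ['fog']
Count: 1

1


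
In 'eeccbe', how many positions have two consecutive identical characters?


Looking for consecutive identical characters in 'eeccbe':
  pos 0-1: 'e' vs 'e' -> MATCH ('ee')
  pos 1-2: 'e' vs 'c' -> different
  pos 2-3: 'c' vs 'c' -> MATCH ('cc')
  pos 3-4: 'c' vs 'b' -> different
  pos 4-5: 'b' vs 'e' -> different
Consecutive identical pairs: ['ee', 'cc']
Count: 2

2


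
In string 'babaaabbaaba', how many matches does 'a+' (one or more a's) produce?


Pattern 'a+' matches one or more consecutive a's.
String: 'babaaabbaaba'
Scanning for runs of a:
  Match 1: 'a' (length 1)
  Match 2: 'aaa' (length 3)
  Match 3: 'aa' (length 2)
  Match 4: 'a' (length 1)
Total matches: 4

4


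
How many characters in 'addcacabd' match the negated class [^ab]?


Negated class [^ab] matches any char NOT in {a, b}
Scanning 'addcacabd':
  pos 0: 'a' -> no (excluded)
  pos 1: 'd' -> MATCH
  pos 2: 'd' -> MATCH
  pos 3: 'c' -> MATCH
  pos 4: 'a' -> no (excluded)
  pos 5: 'c' -> MATCH
  pos 6: 'a' -> no (excluded)
  pos 7: 'b' -> no (excluded)
  pos 8: 'd' -> MATCH
Total matches: 5

5


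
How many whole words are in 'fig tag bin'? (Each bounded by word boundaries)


Word boundaries (\b) mark the start/end of each word.
Text: 'fig tag bin'
Splitting by whitespace:
  Word 1: 'fig'
  Word 2: 'tag'
  Word 3: 'bin'
Total whole words: 3

3


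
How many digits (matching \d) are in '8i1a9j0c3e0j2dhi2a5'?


\d matches any digit 0-9.
Scanning '8i1a9j0c3e0j2dhi2a5':
  pos 0: '8' -> DIGIT
  pos 2: '1' -> DIGIT
  pos 4: '9' -> DIGIT
  pos 6: '0' -> DIGIT
  pos 8: '3' -> DIGIT
  pos 10: '0' -> DIGIT
  pos 12: '2' -> DIGIT
  pos 16: '2' -> DIGIT
  pos 18: '5' -> DIGIT
Digits found: ['8', '1', '9', '0', '3', '0', '2', '2', '5']
Total: 9

9


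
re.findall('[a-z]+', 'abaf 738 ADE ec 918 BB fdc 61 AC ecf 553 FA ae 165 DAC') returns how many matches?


Pattern '[a-z]+' finds one or more lowercase letters.
Text: 'abaf 738 ADE ec 918 BB fdc 61 AC ecf 553 FA ae 165 DAC'
Scanning for matches:
  Match 1: 'abaf'
  Match 2: 'ec'
  Match 3: 'fdc'
  Match 4: 'ecf'
  Match 5: 'ae'
Total matches: 5

5


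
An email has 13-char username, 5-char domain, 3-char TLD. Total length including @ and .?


An email address has format: username@domain.tld
Username length: 13
'@' character: 1
Domain length: 5
'.' character: 1
TLD length: 3
Total = 13 + 1 + 5 + 1 + 3 = 23

23


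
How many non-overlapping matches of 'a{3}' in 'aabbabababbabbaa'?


Pattern 'a{3}' matches exactly 3 consecutive a's (greedy, non-overlapping).
String: 'aabbabababbabbaa'
Scanning for runs of a's:
  Run at pos 0: 'aa' (length 2) -> 0 match(es)
  Run at pos 4: 'a' (length 1) -> 0 match(es)
  Run at pos 6: 'a' (length 1) -> 0 match(es)
  Run at pos 8: 'a' (length 1) -> 0 match(es)
  Run at pos 11: 'a' (length 1) -> 0 match(es)
  Run at pos 14: 'aa' (length 2) -> 0 match(es)
Matches found: []
Total: 0

0


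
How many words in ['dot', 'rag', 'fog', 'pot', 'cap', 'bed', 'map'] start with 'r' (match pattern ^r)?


Pattern ^r anchors to start of word. Check which words begin with 'r':
  'dot' -> no
  'rag' -> MATCH (starts with 'r')
  'fog' -> no
  'pot' -> no
  'cap' -> no
  'bed' -> no
  'map' -> no
Matching words: ['rag']
Count: 1

1


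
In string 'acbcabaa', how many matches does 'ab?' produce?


Pattern 'ab?' matches 'a' optionally followed by 'b'.
String: 'acbcabaa'
Scanning left to right for 'a' then checking next char:
  Match 1: 'a' (a not followed by b)
  Match 2: 'ab' (a followed by b)
  Match 3: 'a' (a not followed by b)
  Match 4: 'a' (a not followed by b)
Total matches: 4

4


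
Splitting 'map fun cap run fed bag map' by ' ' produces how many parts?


Splitting by ' ' breaks the string at each occurrence of the separator.
Text: 'map fun cap run fed bag map'
Parts after split:
  Part 1: 'map'
  Part 2: 'fun'
  Part 3: 'cap'
  Part 4: 'run'
  Part 5: 'fed'
  Part 6: 'bag'
  Part 7: 'map'
Total parts: 7

7


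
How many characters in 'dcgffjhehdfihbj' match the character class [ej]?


Character class [ej] matches any of: {e, j}
Scanning string 'dcgffjhehdfihbj' character by character:
  pos 0: 'd' -> no
  pos 1: 'c' -> no
  pos 2: 'g' -> no
  pos 3: 'f' -> no
  pos 4: 'f' -> no
  pos 5: 'j' -> MATCH
  pos 6: 'h' -> no
  pos 7: 'e' -> MATCH
  pos 8: 'h' -> no
  pos 9: 'd' -> no
  pos 10: 'f' -> no
  pos 11: 'i' -> no
  pos 12: 'h' -> no
  pos 13: 'b' -> no
  pos 14: 'j' -> MATCH
Total matches: 3

3


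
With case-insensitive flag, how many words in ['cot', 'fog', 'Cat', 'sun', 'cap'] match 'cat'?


Case-insensitive matching: compare each word's lowercase form to 'cat'.
  'cot' -> lower='cot' -> no
  'fog' -> lower='fog' -> no
  'Cat' -> lower='cat' -> MATCH
  'sun' -> lower='sun' -> no
  'cap' -> lower='cap' -> no
Matches: ['Cat']
Count: 1

1


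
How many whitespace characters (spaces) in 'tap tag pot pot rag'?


\s matches whitespace characters (spaces, tabs, etc.).
Text: 'tap tag pot pot rag'
This text has 5 words separated by spaces.
Number of spaces = number of words - 1 = 5 - 1 = 4

4


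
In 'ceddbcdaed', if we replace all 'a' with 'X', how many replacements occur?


re.sub('a', 'X', text) replaces every occurrence of 'a' with 'X'.
Text: 'ceddbcdaed'
Scanning for 'a':
  pos 7: 'a' -> replacement #1
Total replacements: 1

1


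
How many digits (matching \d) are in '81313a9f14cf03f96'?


\d matches any digit 0-9.
Scanning '81313a9f14cf03f96':
  pos 0: '8' -> DIGIT
  pos 1: '1' -> DIGIT
  pos 2: '3' -> DIGIT
  pos 3: '1' -> DIGIT
  pos 4: '3' -> DIGIT
  pos 6: '9' -> DIGIT
  pos 8: '1' -> DIGIT
  pos 9: '4' -> DIGIT
  pos 12: '0' -> DIGIT
  pos 13: '3' -> DIGIT
  pos 15: '9' -> DIGIT
  pos 16: '6' -> DIGIT
Digits found: ['8', '1', '3', '1', '3', '9', '1', '4', '0', '3', '9', '6']
Total: 12

12


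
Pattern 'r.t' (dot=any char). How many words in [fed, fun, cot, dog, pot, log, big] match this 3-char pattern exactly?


Pattern 'r.t' means: starts with 'r', any single char, ends with 't'.
Checking each word (must be exactly 3 chars):
  'fed' (len=3): no
  'fun' (len=3): no
  'cot' (len=3): no
  'dog' (len=3): no
  'pot' (len=3): no
  'log' (len=3): no
  'big' (len=3): no
Matching words: []
Total: 0

0


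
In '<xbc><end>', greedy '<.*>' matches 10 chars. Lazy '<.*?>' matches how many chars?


Greedy '<.*>' tries to match as MUCH as possible.
Lazy '<.*?>' tries to match as LITTLE as possible.

String: '<xbc><end>'
Greedy '<.*>' starts at first '<' and extends to the LAST '>': '<xbc><end>' (10 chars)
Lazy '<.*?>' starts at first '<' and stops at the FIRST '>': '<xbc>' (5 chars)

5


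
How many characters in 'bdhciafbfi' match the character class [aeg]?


Character class [aeg] matches any of: {a, e, g}
Scanning string 'bdhciafbfi' character by character:
  pos 0: 'b' -> no
  pos 1: 'd' -> no
  pos 2: 'h' -> no
  pos 3: 'c' -> no
  pos 4: 'i' -> no
  pos 5: 'a' -> MATCH
  pos 6: 'f' -> no
  pos 7: 'b' -> no
  pos 8: 'f' -> no
  pos 9: 'i' -> no
Total matches: 1

1


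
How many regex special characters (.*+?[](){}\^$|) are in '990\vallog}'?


Regex special characters are: . * + ? [ ] ( ) { } \ ^ $ |
Scanning '990\vallog}':
  pos 3: '\' -> SPECIAL
  pos 10: '}' -> SPECIAL
Special chars found: ['\\', '}']
Total: 2

2


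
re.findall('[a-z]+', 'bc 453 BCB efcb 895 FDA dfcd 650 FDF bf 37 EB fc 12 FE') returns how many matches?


Pattern '[a-z]+' finds one or more lowercase letters.
Text: 'bc 453 BCB efcb 895 FDA dfcd 650 FDF bf 37 EB fc 12 FE'
Scanning for matches:
  Match 1: 'bc'
  Match 2: 'efcb'
  Match 3: 'dfcd'
  Match 4: 'bf'
  Match 5: 'fc'
Total matches: 5

5


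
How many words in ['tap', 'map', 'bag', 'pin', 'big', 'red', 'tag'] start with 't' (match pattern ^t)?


Pattern ^t anchors to start of word. Check which words begin with 't':
  'tap' -> MATCH (starts with 't')
  'map' -> no
  'bag' -> no
  'pin' -> no
  'big' -> no
  'red' -> no
  'tag' -> MATCH (starts with 't')
Matching words: ['tap', 'tag']
Count: 2

2


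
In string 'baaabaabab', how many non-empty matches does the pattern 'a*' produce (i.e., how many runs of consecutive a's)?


Pattern 'a*' matches zero or more a's. We want non-empty runs of consecutive a's.
String: 'baaabaabab'
Walking through the string to find runs of a's:
  Run 1: positions 1-3 -> 'aaa'
  Run 2: positions 5-6 -> 'aa'
  Run 3: positions 8-8 -> 'a'
Non-empty runs found: ['aaa', 'aa', 'a']
Count: 3

3


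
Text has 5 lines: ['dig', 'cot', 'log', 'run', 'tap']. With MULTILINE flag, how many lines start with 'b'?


With MULTILINE flag, ^ matches the start of each line.
Lines: ['dig', 'cot', 'log', 'run', 'tap']
Checking which lines start with 'b':
  Line 1: 'dig' -> no
  Line 2: 'cot' -> no
  Line 3: 'log' -> no
  Line 4: 'run' -> no
  Line 5: 'tap' -> no
Matching lines: []
Count: 0

0


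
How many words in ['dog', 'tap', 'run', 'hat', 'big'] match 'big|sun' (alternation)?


Alternation 'big|sun' matches either 'big' or 'sun'.
Checking each word:
  'dog' -> no
  'tap' -> no
  'run' -> no
  'hat' -> no
  'big' -> MATCH
Matches: ['big']
Count: 1

1


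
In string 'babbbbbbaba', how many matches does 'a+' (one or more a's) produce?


Pattern 'a+' matches one or more consecutive a's.
String: 'babbbbbbaba'
Scanning for runs of a:
  Match 1: 'a' (length 1)
  Match 2: 'a' (length 1)
  Match 3: 'a' (length 1)
Total matches: 3

3


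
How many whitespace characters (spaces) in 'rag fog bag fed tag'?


\s matches whitespace characters (spaces, tabs, etc.).
Text: 'rag fog bag fed tag'
This text has 5 words separated by spaces.
Number of spaces = number of words - 1 = 5 - 1 = 4

4


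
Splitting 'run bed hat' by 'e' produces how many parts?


Splitting by 'e' breaks the string at each occurrence of the separator.
Text: 'run bed hat'
Parts after split:
  Part 1: 'run b'
  Part 2: 'd hat'
Total parts: 2

2


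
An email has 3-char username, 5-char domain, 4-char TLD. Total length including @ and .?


An email address has format: username@domain.tld
Username length: 3
'@' character: 1
Domain length: 5
'.' character: 1
TLD length: 4
Total = 3 + 1 + 5 + 1 + 4 = 14

14


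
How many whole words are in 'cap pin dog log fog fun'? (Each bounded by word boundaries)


Word boundaries (\b) mark the start/end of each word.
Text: 'cap pin dog log fog fun'
Splitting by whitespace:
  Word 1: 'cap'
  Word 2: 'pin'
  Word 3: 'dog'
  Word 4: 'log'
  Word 5: 'fog'
  Word 6: 'fun'
Total whole words: 6

6


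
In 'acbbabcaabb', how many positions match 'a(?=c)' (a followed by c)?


Lookahead 'a(?=c)' matches 'a' only when followed by 'c'.
String: 'acbbabcaabb'
Checking each position where char is 'a':
  pos 0: 'a' -> MATCH (next='c')
  pos 4: 'a' -> no (next='b')
  pos 7: 'a' -> no (next='a')
  pos 8: 'a' -> no (next='b')
Matching positions: [0]
Count: 1

1


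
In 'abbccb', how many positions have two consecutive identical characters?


Looking for consecutive identical characters in 'abbccb':
  pos 0-1: 'a' vs 'b' -> different
  pos 1-2: 'b' vs 'b' -> MATCH ('bb')
  pos 2-3: 'b' vs 'c' -> different
  pos 3-4: 'c' vs 'c' -> MATCH ('cc')
  pos 4-5: 'c' vs 'b' -> different
Consecutive identical pairs: ['bb', 'cc']
Count: 2

2


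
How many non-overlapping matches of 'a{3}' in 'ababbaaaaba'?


Pattern 'a{3}' matches exactly 3 consecutive a's (greedy, non-overlapping).
String: 'ababbaaaaba'
Scanning for runs of a's:
  Run at pos 0: 'a' (length 1) -> 0 match(es)
  Run at pos 2: 'a' (length 1) -> 0 match(es)
  Run at pos 5: 'aaaa' (length 4) -> 1 match(es)
  Run at pos 10: 'a' (length 1) -> 0 match(es)
Matches found: ['aaa']
Total: 1

1


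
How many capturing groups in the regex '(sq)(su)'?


To count capturing groups, count each '(' that starts a group.
Pattern: '(sq)(su)'
Walking through the pattern:
  Position 0: '(' -> group #1
  Position 4: '(' -> group #2
Total capturing groups: 2

2


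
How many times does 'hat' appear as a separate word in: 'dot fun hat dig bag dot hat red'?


Scanning each word for exact match 'hat':
  Word 1: 'dot' -> no
  Word 2: 'fun' -> no
  Word 3: 'hat' -> MATCH
  Word 4: 'dig' -> no
  Word 5: 'bag' -> no
  Word 6: 'dot' -> no
  Word 7: 'hat' -> MATCH
  Word 8: 'red' -> no
Total matches: 2

2


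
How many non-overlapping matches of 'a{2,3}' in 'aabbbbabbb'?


Pattern 'a{2,3}' matches between 2 and 3 consecutive a's (greedy).
String: 'aabbbbabbb'
Finding runs of a's and applying greedy matching:
  Run at pos 0: 'aa' (length 2)
  Run at pos 6: 'a' (length 1)
Matches: ['aa']
Count: 1

1


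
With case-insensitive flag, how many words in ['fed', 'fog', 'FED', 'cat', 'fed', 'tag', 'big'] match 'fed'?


Case-insensitive matching: compare each word's lowercase form to 'fed'.
  'fed' -> lower='fed' -> MATCH
  'fog' -> lower='fog' -> no
  'FED' -> lower='fed' -> MATCH
  'cat' -> lower='cat' -> no
  'fed' -> lower='fed' -> MATCH
  'tag' -> lower='tag' -> no
  'big' -> lower='big' -> no
Matches: ['fed', 'FED', 'fed']
Count: 3

3


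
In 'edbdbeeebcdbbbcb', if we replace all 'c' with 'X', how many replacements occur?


re.sub('c', 'X', text) replaces every occurrence of 'c' with 'X'.
Text: 'edbdbeeebcdbbbcb'
Scanning for 'c':
  pos 9: 'c' -> replacement #1
  pos 14: 'c' -> replacement #2
Total replacements: 2

2


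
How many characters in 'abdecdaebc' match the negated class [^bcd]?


Negated class [^bcd] matches any char NOT in {b, c, d}
Scanning 'abdecdaebc':
  pos 0: 'a' -> MATCH
  pos 1: 'b' -> no (excluded)
  pos 2: 'd' -> no (excluded)
  pos 3: 'e' -> MATCH
  pos 4: 'c' -> no (excluded)
  pos 5: 'd' -> no (excluded)
  pos 6: 'a' -> MATCH
  pos 7: 'e' -> MATCH
  pos 8: 'b' -> no (excluded)
  pos 9: 'c' -> no (excluded)
Total matches: 4

4


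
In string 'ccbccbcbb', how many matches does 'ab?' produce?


Pattern 'ab?' matches 'a' optionally followed by 'b'.
String: 'ccbccbcbb'
Scanning left to right for 'a' then checking next char:
Total matches: 0

0


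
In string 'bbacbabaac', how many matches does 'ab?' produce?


Pattern 'ab?' matches 'a' optionally followed by 'b'.
String: 'bbacbabaac'
Scanning left to right for 'a' then checking next char:
  Match 1: 'a' (a not followed by b)
  Match 2: 'ab' (a followed by b)
  Match 3: 'a' (a not followed by b)
  Match 4: 'a' (a not followed by b)
Total matches: 4

4


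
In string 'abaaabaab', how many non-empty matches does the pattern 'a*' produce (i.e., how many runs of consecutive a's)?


Pattern 'a*' matches zero or more a's. We want non-empty runs of consecutive a's.
String: 'abaaabaab'
Walking through the string to find runs of a's:
  Run 1: positions 0-0 -> 'a'
  Run 2: positions 2-4 -> 'aaa'
  Run 3: positions 6-7 -> 'aa'
Non-empty runs found: ['a', 'aaa', 'aa']
Count: 3

3


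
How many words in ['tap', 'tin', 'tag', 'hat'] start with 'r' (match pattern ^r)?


Pattern ^r anchors to start of word. Check which words begin with 'r':
  'tap' -> no
  'tin' -> no
  'tag' -> no
  'hat' -> no
Matching words: []
Count: 0

0


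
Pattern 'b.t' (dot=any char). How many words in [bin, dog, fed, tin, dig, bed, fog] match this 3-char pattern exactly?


Pattern 'b.t' means: starts with 'b', any single char, ends with 't'.
Checking each word (must be exactly 3 chars):
  'bin' (len=3): no
  'dog' (len=3): no
  'fed' (len=3): no
  'tin' (len=3): no
  'dig' (len=3): no
  'bed' (len=3): no
  'fog' (len=3): no
Matching words: []
Total: 0

0


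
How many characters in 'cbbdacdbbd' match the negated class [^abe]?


Negated class [^abe] matches any char NOT in {a, b, e}
Scanning 'cbbdacdbbd':
  pos 0: 'c' -> MATCH
  pos 1: 'b' -> no (excluded)
  pos 2: 'b' -> no (excluded)
  pos 3: 'd' -> MATCH
  pos 4: 'a' -> no (excluded)
  pos 5: 'c' -> MATCH
  pos 6: 'd' -> MATCH
  pos 7: 'b' -> no (excluded)
  pos 8: 'b' -> no (excluded)
  pos 9: 'd' -> MATCH
Total matches: 5

5


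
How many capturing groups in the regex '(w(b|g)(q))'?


To count capturing groups, count each '(' that starts a group.
Pattern: '(w(b|g)(q))'
Walking through the pattern:
  Position 0: '(' -> group #1
  Position 2: '(' -> group #2
  Position 7: '(' -> group #3
Total capturing groups: 3

3


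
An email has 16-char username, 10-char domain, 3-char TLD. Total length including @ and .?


An email address has format: username@domain.tld
Username length: 16
'@' character: 1
Domain length: 10
'.' character: 1
TLD length: 3
Total = 16 + 1 + 10 + 1 + 3 = 31

31


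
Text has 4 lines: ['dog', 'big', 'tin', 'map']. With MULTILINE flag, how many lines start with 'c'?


With MULTILINE flag, ^ matches the start of each line.
Lines: ['dog', 'big', 'tin', 'map']
Checking which lines start with 'c':
  Line 1: 'dog' -> no
  Line 2: 'big' -> no
  Line 3: 'tin' -> no
  Line 4: 'map' -> no
Matching lines: []
Count: 0

0


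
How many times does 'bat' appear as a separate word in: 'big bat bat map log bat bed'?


Scanning each word for exact match 'bat':
  Word 1: 'big' -> no
  Word 2: 'bat' -> MATCH
  Word 3: 'bat' -> MATCH
  Word 4: 'map' -> no
  Word 5: 'log' -> no
  Word 6: 'bat' -> MATCH
  Word 7: 'bed' -> no
Total matches: 3

3


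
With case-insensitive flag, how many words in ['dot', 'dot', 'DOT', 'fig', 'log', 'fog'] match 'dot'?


Case-insensitive matching: compare each word's lowercase form to 'dot'.
  'dot' -> lower='dot' -> MATCH
  'dot' -> lower='dot' -> MATCH
  'DOT' -> lower='dot' -> MATCH
  'fig' -> lower='fig' -> no
  'log' -> lower='log' -> no
  'fog' -> lower='fog' -> no
Matches: ['dot', 'dot', 'DOT']
Count: 3

3


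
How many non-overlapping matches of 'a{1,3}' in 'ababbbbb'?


Pattern 'a{1,3}' matches between 1 and 3 consecutive a's (greedy).
String: 'ababbbbb'
Finding runs of a's and applying greedy matching:
  Run at pos 0: 'a' (length 1)
  Run at pos 2: 'a' (length 1)
Matches: ['a', 'a']
Count: 2

2


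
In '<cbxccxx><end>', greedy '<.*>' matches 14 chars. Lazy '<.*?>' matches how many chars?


Greedy '<.*>' tries to match as MUCH as possible.
Lazy '<.*?>' tries to match as LITTLE as possible.

String: '<cbxccxx><end>'
Greedy '<.*>' starts at first '<' and extends to the LAST '>': '<cbxccxx><end>' (14 chars)
Lazy '<.*?>' starts at first '<' and stops at the FIRST '>': '<cbxccxx>' (9 chars)

9


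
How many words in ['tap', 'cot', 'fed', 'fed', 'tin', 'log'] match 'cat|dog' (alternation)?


Alternation 'cat|dog' matches either 'cat' or 'dog'.
Checking each word:
  'tap' -> no
  'cot' -> no
  'fed' -> no
  'fed' -> no
  'tin' -> no
  'log' -> no
Matches: []
Count: 0

0


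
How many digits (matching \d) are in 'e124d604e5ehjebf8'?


\d matches any digit 0-9.
Scanning 'e124d604e5ehjebf8':
  pos 1: '1' -> DIGIT
  pos 2: '2' -> DIGIT
  pos 3: '4' -> DIGIT
  pos 5: '6' -> DIGIT
  pos 6: '0' -> DIGIT
  pos 7: '4' -> DIGIT
  pos 9: '5' -> DIGIT
  pos 16: '8' -> DIGIT
Digits found: ['1', '2', '4', '6', '0', '4', '5', '8']
Total: 8

8


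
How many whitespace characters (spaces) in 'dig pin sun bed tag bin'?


\s matches whitespace characters (spaces, tabs, etc.).
Text: 'dig pin sun bed tag bin'
This text has 6 words separated by spaces.
Number of spaces = number of words - 1 = 6 - 1 = 5

5


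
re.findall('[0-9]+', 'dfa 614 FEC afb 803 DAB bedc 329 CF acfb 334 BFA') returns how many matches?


Pattern '[0-9]+' finds one or more digits.
Text: 'dfa 614 FEC afb 803 DAB bedc 329 CF acfb 334 BFA'
Scanning for matches:
  Match 1: '614'
  Match 2: '803'
  Match 3: '329'
  Match 4: '334'
Total matches: 4

4


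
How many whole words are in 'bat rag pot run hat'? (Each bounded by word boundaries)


Word boundaries (\b) mark the start/end of each word.
Text: 'bat rag pot run hat'
Splitting by whitespace:
  Word 1: 'bat'
  Word 2: 'rag'
  Word 3: 'pot'
  Word 4: 'run'
  Word 5: 'hat'
Total whole words: 5

5


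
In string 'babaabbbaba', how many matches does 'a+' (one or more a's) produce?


Pattern 'a+' matches one or more consecutive a's.
String: 'babaabbbaba'
Scanning for runs of a:
  Match 1: 'a' (length 1)
  Match 2: 'aa' (length 2)
  Match 3: 'a' (length 1)
  Match 4: 'a' (length 1)
Total matches: 4

4


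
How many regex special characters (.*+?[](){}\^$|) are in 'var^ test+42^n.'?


Regex special characters are: . * + ? [ ] ( ) { } \ ^ $ |
Scanning 'var^ test+42^n.':
  pos 3: '^' -> SPECIAL
  pos 9: '+' -> SPECIAL
  pos 12: '^' -> SPECIAL
  pos 14: '.' -> SPECIAL
Special chars found: ['^', '+', '^', '.']
Total: 4

4


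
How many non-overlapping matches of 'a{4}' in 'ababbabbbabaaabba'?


Pattern 'a{4}' matches exactly 4 consecutive a's (greedy, non-overlapping).
String: 'ababbabbbabaaabba'
Scanning for runs of a's:
  Run at pos 0: 'a' (length 1) -> 0 match(es)
  Run at pos 2: 'a' (length 1) -> 0 match(es)
  Run at pos 5: 'a' (length 1) -> 0 match(es)
  Run at pos 9: 'a' (length 1) -> 0 match(es)
  Run at pos 11: 'aaa' (length 3) -> 0 match(es)
  Run at pos 16: 'a' (length 1) -> 0 match(es)
Matches found: []
Total: 0

0


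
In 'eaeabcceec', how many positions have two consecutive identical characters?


Looking for consecutive identical characters in 'eaeabcceec':
  pos 0-1: 'e' vs 'a' -> different
  pos 1-2: 'a' vs 'e' -> different
  pos 2-3: 'e' vs 'a' -> different
  pos 3-4: 'a' vs 'b' -> different
  pos 4-5: 'b' vs 'c' -> different
  pos 5-6: 'c' vs 'c' -> MATCH ('cc')
  pos 6-7: 'c' vs 'e' -> different
  pos 7-8: 'e' vs 'e' -> MATCH ('ee')
  pos 8-9: 'e' vs 'c' -> different
Consecutive identical pairs: ['cc', 'ee']
Count: 2

2


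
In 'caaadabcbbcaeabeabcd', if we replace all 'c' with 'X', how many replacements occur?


re.sub('c', 'X', text) replaces every occurrence of 'c' with 'X'.
Text: 'caaadabcbbcaeabeabcd'
Scanning for 'c':
  pos 0: 'c' -> replacement #1
  pos 7: 'c' -> replacement #2
  pos 10: 'c' -> replacement #3
  pos 18: 'c' -> replacement #4
Total replacements: 4

4


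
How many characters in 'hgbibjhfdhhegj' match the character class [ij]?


Character class [ij] matches any of: {i, j}
Scanning string 'hgbibjhfdhhegj' character by character:
  pos 0: 'h' -> no
  pos 1: 'g' -> no
  pos 2: 'b' -> no
  pos 3: 'i' -> MATCH
  pos 4: 'b' -> no
  pos 5: 'j' -> MATCH
  pos 6: 'h' -> no
  pos 7: 'f' -> no
  pos 8: 'd' -> no
  pos 9: 'h' -> no
  pos 10: 'h' -> no
  pos 11: 'e' -> no
  pos 12: 'g' -> no
  pos 13: 'j' -> MATCH
Total matches: 3

3


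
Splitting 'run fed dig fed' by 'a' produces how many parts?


Splitting by 'a' breaks the string at each occurrence of the separator.
Text: 'run fed dig fed'
Parts after split:
  Part 1: 'run fed dig fed'
Total parts: 1

1


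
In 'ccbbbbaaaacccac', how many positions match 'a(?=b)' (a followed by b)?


Lookahead 'a(?=b)' matches 'a' only when followed by 'b'.
String: 'ccbbbbaaaacccac'
Checking each position where char is 'a':
  pos 6: 'a' -> no (next='a')
  pos 7: 'a' -> no (next='a')
  pos 8: 'a' -> no (next='a')
  pos 9: 'a' -> no (next='c')
  pos 13: 'a' -> no (next='c')
Matching positions: []
Count: 0

0


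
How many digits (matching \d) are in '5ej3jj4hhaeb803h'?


\d matches any digit 0-9.
Scanning '5ej3jj4hhaeb803h':
  pos 0: '5' -> DIGIT
  pos 3: '3' -> DIGIT
  pos 6: '4' -> DIGIT
  pos 12: '8' -> DIGIT
  pos 13: '0' -> DIGIT
  pos 14: '3' -> DIGIT
Digits found: ['5', '3', '4', '8', '0', '3']
Total: 6

6


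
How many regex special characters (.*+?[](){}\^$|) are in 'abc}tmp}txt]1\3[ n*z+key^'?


Regex special characters are: . * + ? [ ] ( ) { } \ ^ $ |
Scanning 'abc}tmp}txt]1\3[ n*z+key^':
  pos 3: '}' -> SPECIAL
  pos 7: '}' -> SPECIAL
  pos 11: ']' -> SPECIAL
  pos 13: '\' -> SPECIAL
  pos 15: '[' -> SPECIAL
  pos 18: '*' -> SPECIAL
  pos 20: '+' -> SPECIAL
  pos 24: '^' -> SPECIAL
Special chars found: ['}', '}', ']', '\\', '[', '*', '+', '^']
Total: 8

8


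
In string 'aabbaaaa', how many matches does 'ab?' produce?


Pattern 'ab?' matches 'a' optionally followed by 'b'.
String: 'aabbaaaa'
Scanning left to right for 'a' then checking next char:
  Match 1: 'a' (a not followed by b)
  Match 2: 'ab' (a followed by b)
  Match 3: 'a' (a not followed by b)
  Match 4: 'a' (a not followed by b)
  Match 5: 'a' (a not followed by b)
  Match 6: 'a' (a not followed by b)
Total matches: 6

6


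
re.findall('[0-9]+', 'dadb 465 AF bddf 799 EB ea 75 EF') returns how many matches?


Pattern '[0-9]+' finds one or more digits.
Text: 'dadb 465 AF bddf 799 EB ea 75 EF'
Scanning for matches:
  Match 1: '465'
  Match 2: '799'
  Match 3: '75'
Total matches: 3

3


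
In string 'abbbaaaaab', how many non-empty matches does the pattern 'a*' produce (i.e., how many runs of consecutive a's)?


Pattern 'a*' matches zero or more a's. We want non-empty runs of consecutive a's.
String: 'abbbaaaaab'
Walking through the string to find runs of a's:
  Run 1: positions 0-0 -> 'a'
  Run 2: positions 4-8 -> 'aaaaa'
Non-empty runs found: ['a', 'aaaaa']
Count: 2

2


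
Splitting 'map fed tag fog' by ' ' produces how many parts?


Splitting by ' ' breaks the string at each occurrence of the separator.
Text: 'map fed tag fog'
Parts after split:
  Part 1: 'map'
  Part 2: 'fed'
  Part 3: 'tag'
  Part 4: 'fog'
Total parts: 4

4


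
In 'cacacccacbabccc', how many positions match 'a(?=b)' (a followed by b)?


Lookahead 'a(?=b)' matches 'a' only when followed by 'b'.
String: 'cacacccacbabccc'
Checking each position where char is 'a':
  pos 1: 'a' -> no (next='c')
  pos 3: 'a' -> no (next='c')
  pos 7: 'a' -> no (next='c')
  pos 10: 'a' -> MATCH (next='b')
Matching positions: [10]
Count: 1

1


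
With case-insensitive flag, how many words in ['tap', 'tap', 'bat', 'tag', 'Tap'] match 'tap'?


Case-insensitive matching: compare each word's lowercase form to 'tap'.
  'tap' -> lower='tap' -> MATCH
  'tap' -> lower='tap' -> MATCH
  'bat' -> lower='bat' -> no
  'tag' -> lower='tag' -> no
  'Tap' -> lower='tap' -> MATCH
Matches: ['tap', 'tap', 'Tap']
Count: 3

3


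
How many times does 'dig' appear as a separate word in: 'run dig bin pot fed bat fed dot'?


Scanning each word for exact match 'dig':
  Word 1: 'run' -> no
  Word 2: 'dig' -> MATCH
  Word 3: 'bin' -> no
  Word 4: 'pot' -> no
  Word 5: 'fed' -> no
  Word 6: 'bat' -> no
  Word 7: 'fed' -> no
  Word 8: 'dot' -> no
Total matches: 1

1


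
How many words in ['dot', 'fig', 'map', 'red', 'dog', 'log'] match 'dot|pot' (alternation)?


Alternation 'dot|pot' matches either 'dot' or 'pot'.
Checking each word:
  'dot' -> MATCH
  'fig' -> no
  'map' -> no
  'red' -> no
  'dog' -> no
  'log' -> no
Matches: ['dot']
Count: 1

1


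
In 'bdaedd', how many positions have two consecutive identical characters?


Looking for consecutive identical characters in 'bdaedd':
  pos 0-1: 'b' vs 'd' -> different
  pos 1-2: 'd' vs 'a' -> different
  pos 2-3: 'a' vs 'e' -> different
  pos 3-4: 'e' vs 'd' -> different
  pos 4-5: 'd' vs 'd' -> MATCH ('dd')
Consecutive identical pairs: ['dd']
Count: 1

1


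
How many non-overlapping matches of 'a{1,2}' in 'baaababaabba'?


Pattern 'a{1,2}' matches between 1 and 2 consecutive a's (greedy).
String: 'baaababaabba'
Finding runs of a's and applying greedy matching:
  Run at pos 1: 'aaa' (length 3)
  Run at pos 5: 'a' (length 1)
  Run at pos 7: 'aa' (length 2)
  Run at pos 11: 'a' (length 1)
Matches: ['aa', 'a', 'a', 'aa', 'a']
Count: 5

5


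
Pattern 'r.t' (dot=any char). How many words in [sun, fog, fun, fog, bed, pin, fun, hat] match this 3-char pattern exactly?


Pattern 'r.t' means: starts with 'r', any single char, ends with 't'.
Checking each word (must be exactly 3 chars):
  'sun' (len=3): no
  'fog' (len=3): no
  'fun' (len=3): no
  'fog' (len=3): no
  'bed' (len=3): no
  'pin' (len=3): no
  'fun' (len=3): no
  'hat' (len=3): no
Matching words: []
Total: 0

0


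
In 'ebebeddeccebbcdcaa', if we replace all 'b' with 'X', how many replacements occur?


re.sub('b', 'X', text) replaces every occurrence of 'b' with 'X'.
Text: 'ebebeddeccebbcdcaa'
Scanning for 'b':
  pos 1: 'b' -> replacement #1
  pos 3: 'b' -> replacement #2
  pos 11: 'b' -> replacement #3
  pos 12: 'b' -> replacement #4
Total replacements: 4

4


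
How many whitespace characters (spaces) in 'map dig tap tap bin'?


\s matches whitespace characters (spaces, tabs, etc.).
Text: 'map dig tap tap bin'
This text has 5 words separated by spaces.
Number of spaces = number of words - 1 = 5 - 1 = 4

4


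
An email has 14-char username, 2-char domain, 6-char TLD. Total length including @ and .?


An email address has format: username@domain.tld
Username length: 14
'@' character: 1
Domain length: 2
'.' character: 1
TLD length: 6
Total = 14 + 1 + 2 + 1 + 6 = 24

24


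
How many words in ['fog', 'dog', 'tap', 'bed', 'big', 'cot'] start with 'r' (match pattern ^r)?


Pattern ^r anchors to start of word. Check which words begin with 'r':
  'fog' -> no
  'dog' -> no
  'tap' -> no
  'bed' -> no
  'big' -> no
  'cot' -> no
Matching words: []
Count: 0

0


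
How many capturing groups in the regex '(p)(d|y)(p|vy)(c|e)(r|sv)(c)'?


To count capturing groups, count each '(' that starts a group.
Pattern: '(p)(d|y)(p|vy)(c|e)(r|sv)(c)'
Walking through the pattern:
  Position 0: '(' -> group #1
  Position 3: '(' -> group #2
  Position 8: '(' -> group #3
  Position 14: '(' -> group #4
  Position 19: '(' -> group #5
  Position 25: '(' -> group #6
Total capturing groups: 6

6


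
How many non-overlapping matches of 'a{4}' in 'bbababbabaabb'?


Pattern 'a{4}' matches exactly 4 consecutive a's (greedy, non-overlapping).
String: 'bbababbabaabb'
Scanning for runs of a's:
  Run at pos 2: 'a' (length 1) -> 0 match(es)
  Run at pos 4: 'a' (length 1) -> 0 match(es)
  Run at pos 7: 'a' (length 1) -> 0 match(es)
  Run at pos 9: 'aa' (length 2) -> 0 match(es)
Matches found: []
Total: 0

0


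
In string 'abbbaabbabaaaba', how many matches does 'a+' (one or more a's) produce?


Pattern 'a+' matches one or more consecutive a's.
String: 'abbbaabbabaaaba'
Scanning for runs of a:
  Match 1: 'a' (length 1)
  Match 2: 'aa' (length 2)
  Match 3: 'a' (length 1)
  Match 4: 'aaa' (length 3)
  Match 5: 'a' (length 1)
Total matches: 5

5


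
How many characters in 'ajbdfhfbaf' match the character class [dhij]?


Character class [dhij] matches any of: {d, h, i, j}
Scanning string 'ajbdfhfbaf' character by character:
  pos 0: 'a' -> no
  pos 1: 'j' -> MATCH
  pos 2: 'b' -> no
  pos 3: 'd' -> MATCH
  pos 4: 'f' -> no
  pos 5: 'h' -> MATCH
  pos 6: 'f' -> no
  pos 7: 'b' -> no
  pos 8: 'a' -> no
  pos 9: 'f' -> no
Total matches: 3

3


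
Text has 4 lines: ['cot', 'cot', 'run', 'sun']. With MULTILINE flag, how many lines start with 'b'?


With MULTILINE flag, ^ matches the start of each line.
Lines: ['cot', 'cot', 'run', 'sun']
Checking which lines start with 'b':
  Line 1: 'cot' -> no
  Line 2: 'cot' -> no
  Line 3: 'run' -> no
  Line 4: 'sun' -> no
Matching lines: []
Count: 0

0


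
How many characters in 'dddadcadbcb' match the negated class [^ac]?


Negated class [^ac] matches any char NOT in {a, c}
Scanning 'dddadcadbcb':
  pos 0: 'd' -> MATCH
  pos 1: 'd' -> MATCH
  pos 2: 'd' -> MATCH
  pos 3: 'a' -> no (excluded)
  pos 4: 'd' -> MATCH
  pos 5: 'c' -> no (excluded)
  pos 6: 'a' -> no (excluded)
  pos 7: 'd' -> MATCH
  pos 8: 'b' -> MATCH
  pos 9: 'c' -> no (excluded)
  pos 10: 'b' -> MATCH
Total matches: 7

7


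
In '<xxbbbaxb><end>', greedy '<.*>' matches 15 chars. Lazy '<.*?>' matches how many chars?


Greedy '<.*>' tries to match as MUCH as possible.
Lazy '<.*?>' tries to match as LITTLE as possible.

String: '<xxbbbaxb><end>'
Greedy '<.*>' starts at first '<' and extends to the LAST '>': '<xxbbbaxb><end>' (15 chars)
Lazy '<.*?>' starts at first '<' and stops at the FIRST '>': '<xxbbbaxb>' (10 chars)

10


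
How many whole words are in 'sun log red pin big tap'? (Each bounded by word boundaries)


Word boundaries (\b) mark the start/end of each word.
Text: 'sun log red pin big tap'
Splitting by whitespace:
  Word 1: 'sun'
  Word 2: 'log'
  Word 3: 'red'
  Word 4: 'pin'
  Word 5: 'big'
  Word 6: 'tap'
Total whole words: 6

6


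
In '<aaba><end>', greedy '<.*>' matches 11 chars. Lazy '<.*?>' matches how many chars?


Greedy '<.*>' tries to match as MUCH as possible.
Lazy '<.*?>' tries to match as LITTLE as possible.

String: '<aaba><end>'
Greedy '<.*>' starts at first '<' and extends to the LAST '>': '<aaba><end>' (11 chars)
Lazy '<.*?>' starts at first '<' and stops at the FIRST '>': '<aaba>' (6 chars)

6


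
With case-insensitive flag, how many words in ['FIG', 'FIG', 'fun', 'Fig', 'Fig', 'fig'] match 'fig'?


Case-insensitive matching: compare each word's lowercase form to 'fig'.
  'FIG' -> lower='fig' -> MATCH
  'FIG' -> lower='fig' -> MATCH
  'fun' -> lower='fun' -> no
  'Fig' -> lower='fig' -> MATCH
  'Fig' -> lower='fig' -> MATCH
  'fig' -> lower='fig' -> MATCH
Matches: ['FIG', 'FIG', 'Fig', 'Fig', 'fig']
Count: 5

5


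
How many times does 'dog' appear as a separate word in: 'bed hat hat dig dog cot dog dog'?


Scanning each word for exact match 'dog':
  Word 1: 'bed' -> no
  Word 2: 'hat' -> no
  Word 3: 'hat' -> no
  Word 4: 'dig' -> no
  Word 5: 'dog' -> MATCH
  Word 6: 'cot' -> no
  Word 7: 'dog' -> MATCH
  Word 8: 'dog' -> MATCH
Total matches: 3

3


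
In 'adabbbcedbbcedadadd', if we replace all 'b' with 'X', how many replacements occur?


re.sub('b', 'X', text) replaces every occurrence of 'b' with 'X'.
Text: 'adabbbcedbbcedadadd'
Scanning for 'b':
  pos 3: 'b' -> replacement #1
  pos 4: 'b' -> replacement #2
  pos 5: 'b' -> replacement #3
  pos 9: 'b' -> replacement #4
  pos 10: 'b' -> replacement #5
Total replacements: 5

5


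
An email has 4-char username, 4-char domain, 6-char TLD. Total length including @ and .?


An email address has format: username@domain.tld
Username length: 4
'@' character: 1
Domain length: 4
'.' character: 1
TLD length: 6
Total = 4 + 1 + 4 + 1 + 6 = 16

16


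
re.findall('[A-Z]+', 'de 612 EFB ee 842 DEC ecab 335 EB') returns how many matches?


Pattern '[A-Z]+' finds one or more uppercase letters.
Text: 'de 612 EFB ee 842 DEC ecab 335 EB'
Scanning for matches:
  Match 1: 'EFB'
  Match 2: 'DEC'
  Match 3: 'EB'
Total matches: 3

3


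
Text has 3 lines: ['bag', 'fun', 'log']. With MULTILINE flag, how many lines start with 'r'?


With MULTILINE flag, ^ matches the start of each line.
Lines: ['bag', 'fun', 'log']
Checking which lines start with 'r':
  Line 1: 'bag' -> no
  Line 2: 'fun' -> no
  Line 3: 'log' -> no
Matching lines: []
Count: 0

0


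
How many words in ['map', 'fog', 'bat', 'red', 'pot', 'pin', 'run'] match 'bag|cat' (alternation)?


Alternation 'bag|cat' matches either 'bag' or 'cat'.
Checking each word:
  'map' -> no
  'fog' -> no
  'bat' -> no
  'red' -> no
  'pot' -> no
  'pin' -> no
  'run' -> no
Matches: []
Count: 0

0


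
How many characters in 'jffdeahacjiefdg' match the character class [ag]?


Character class [ag] matches any of: {a, g}
Scanning string 'jffdeahacjiefdg' character by character:
  pos 0: 'j' -> no
  pos 1: 'f' -> no
  pos 2: 'f' -> no
  pos 3: 'd' -> no
  pos 4: 'e' -> no
  pos 5: 'a' -> MATCH
  pos 6: 'h' -> no
  pos 7: 'a' -> MATCH
  pos 8: 'c' -> no
  pos 9: 'j' -> no
  pos 10: 'i' -> no
  pos 11: 'e' -> no
  pos 12: 'f' -> no
  pos 13: 'd' -> no
  pos 14: 'g' -> MATCH
Total matches: 3

3


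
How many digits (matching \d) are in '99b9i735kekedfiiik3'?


\d matches any digit 0-9.
Scanning '99b9i735kekedfiiik3':
  pos 0: '9' -> DIGIT
  pos 1: '9' -> DIGIT
  pos 3: '9' -> DIGIT
  pos 5: '7' -> DIGIT
  pos 6: '3' -> DIGIT
  pos 7: '5' -> DIGIT
  pos 18: '3' -> DIGIT
Digits found: ['9', '9', '9', '7', '3', '5', '3']
Total: 7

7


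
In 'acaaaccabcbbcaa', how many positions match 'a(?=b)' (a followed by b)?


Lookahead 'a(?=b)' matches 'a' only when followed by 'b'.
String: 'acaaaccabcbbcaa'
Checking each position where char is 'a':
  pos 0: 'a' -> no (next='c')
  pos 2: 'a' -> no (next='a')
  pos 3: 'a' -> no (next='a')
  pos 4: 'a' -> no (next='c')
  pos 7: 'a' -> MATCH (next='b')
  pos 13: 'a' -> no (next='a')
Matching positions: [7]
Count: 1

1


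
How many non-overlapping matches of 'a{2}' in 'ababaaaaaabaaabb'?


Pattern 'a{2}' matches exactly 2 consecutive a's (greedy, non-overlapping).
String: 'ababaaaaaabaaabb'
Scanning for runs of a's:
  Run at pos 0: 'a' (length 1) -> 0 match(es)
  Run at pos 2: 'a' (length 1) -> 0 match(es)
  Run at pos 4: 'aaaaaa' (length 6) -> 3 match(es)
  Run at pos 11: 'aaa' (length 3) -> 1 match(es)
Matches found: ['aa', 'aa', 'aa', 'aa']
Total: 4

4


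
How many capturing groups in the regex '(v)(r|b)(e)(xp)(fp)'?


To count capturing groups, count each '(' that starts a group.
Pattern: '(v)(r|b)(e)(xp)(fp)'
Walking through the pattern:
  Position 0: '(' -> group #1
  Position 3: '(' -> group #2
  Position 8: '(' -> group #3
  Position 11: '(' -> group #4
  Position 15: '(' -> group #5
Total capturing groups: 5

5


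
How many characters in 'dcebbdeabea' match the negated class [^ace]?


Negated class [^ace] matches any char NOT in {a, c, e}
Scanning 'dcebbdeabea':
  pos 0: 'd' -> MATCH
  pos 1: 'c' -> no (excluded)
  pos 2: 'e' -> no (excluded)
  pos 3: 'b' -> MATCH
  pos 4: 'b' -> MATCH
  pos 5: 'd' -> MATCH
  pos 6: 'e' -> no (excluded)
  pos 7: 'a' -> no (excluded)
  pos 8: 'b' -> MATCH
  pos 9: 'e' -> no (excluded)
  pos 10: 'a' -> no (excluded)
Total matches: 5

5


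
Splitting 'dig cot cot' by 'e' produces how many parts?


Splitting by 'e' breaks the string at each occurrence of the separator.
Text: 'dig cot cot'
Parts after split:
  Part 1: 'dig cot cot'
Total parts: 1

1


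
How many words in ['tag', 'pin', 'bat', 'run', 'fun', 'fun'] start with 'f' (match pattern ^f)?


Pattern ^f anchors to start of word. Check which words begin with 'f':
  'tag' -> no
  'pin' -> no
  'bat' -> no
  'run' -> no
  'fun' -> MATCH (starts with 'f')
  'fun' -> MATCH (starts with 'f')
Matching words: ['fun', 'fun']
Count: 2

2


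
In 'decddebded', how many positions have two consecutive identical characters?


Looking for consecutive identical characters in 'decddebded':
  pos 0-1: 'd' vs 'e' -> different
  pos 1-2: 'e' vs 'c' -> different
  pos 2-3: 'c' vs 'd' -> different
  pos 3-4: 'd' vs 'd' -> MATCH ('dd')
  pos 4-5: 'd' vs 'e' -> different
  pos 5-6: 'e' vs 'b' -> different
  pos 6-7: 'b' vs 'd' -> different
  pos 7-8: 'd' vs 'e' -> different
  pos 8-9: 'e' vs 'd' -> different
Consecutive identical pairs: ['dd']
Count: 1

1


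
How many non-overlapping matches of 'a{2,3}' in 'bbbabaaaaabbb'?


Pattern 'a{2,3}' matches between 2 and 3 consecutive a's (greedy).
String: 'bbbabaaaaabbb'
Finding runs of a's and applying greedy matching:
  Run at pos 3: 'a' (length 1)
  Run at pos 5: 'aaaaa' (length 5)
Matches: ['aaa', 'aa']
Count: 2

2
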